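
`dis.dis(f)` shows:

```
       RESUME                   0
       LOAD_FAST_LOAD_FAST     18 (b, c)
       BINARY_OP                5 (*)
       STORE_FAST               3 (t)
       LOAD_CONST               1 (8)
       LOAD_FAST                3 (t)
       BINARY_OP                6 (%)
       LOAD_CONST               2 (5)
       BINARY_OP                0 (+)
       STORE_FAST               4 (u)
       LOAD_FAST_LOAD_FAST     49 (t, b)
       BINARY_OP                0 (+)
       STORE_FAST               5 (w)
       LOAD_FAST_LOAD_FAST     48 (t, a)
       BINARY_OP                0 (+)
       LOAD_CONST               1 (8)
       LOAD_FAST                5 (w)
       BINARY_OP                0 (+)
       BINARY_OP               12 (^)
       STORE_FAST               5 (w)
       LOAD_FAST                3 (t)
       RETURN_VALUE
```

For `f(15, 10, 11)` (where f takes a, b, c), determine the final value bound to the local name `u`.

13

LOAD_FAST_LOAD_FAST b,c → push 10,11. Stack: [10, 11]
BINARY_OP * → 10 * 11 = 110. Stack: [110]
STORE_FAST t → t=110. Stack: []
LOAD_CONST → push 8. Stack: [8]
LOAD_FAST t → push 110. Stack: [8, 110]
BINARY_OP % → 8 % 110 = 8. Stack: [8]
LOAD_CONST → push 5. Stack: [8, 5]
BINARY_OP + → 8 + 5 = 13. Stack: [13]
STORE_FAST u → u=13. Stack: []
LOAD_FAST_LOAD_FAST t,b → push 110,10. Stack: [110, 10]
BINARY_OP + → 110 + 10 = 120. Stack: [120]
STORE_FAST w → w=120. Stack: []
LOAD_FAST_LOAD_FAST t,a → push 110,15. Stack: [110, 15]
BINARY_OP + → 110 + 15 = 125. Stack: [125]
LOAD_CONST → push 8. Stack: [125, 8]
LOAD_FAST w → push 120. Stack: [125, 8, 120]
BINARY_OP + → 8 + 120 = 128. Stack: [125, 128]
BINARY_OP ^ → 125 ^ 128 = 253. Stack: [253]
STORE_FAST w → w=253. Stack: []
LOAD_FAST t → push 110. Stack: [110]
RETURN_VALUE → return 110.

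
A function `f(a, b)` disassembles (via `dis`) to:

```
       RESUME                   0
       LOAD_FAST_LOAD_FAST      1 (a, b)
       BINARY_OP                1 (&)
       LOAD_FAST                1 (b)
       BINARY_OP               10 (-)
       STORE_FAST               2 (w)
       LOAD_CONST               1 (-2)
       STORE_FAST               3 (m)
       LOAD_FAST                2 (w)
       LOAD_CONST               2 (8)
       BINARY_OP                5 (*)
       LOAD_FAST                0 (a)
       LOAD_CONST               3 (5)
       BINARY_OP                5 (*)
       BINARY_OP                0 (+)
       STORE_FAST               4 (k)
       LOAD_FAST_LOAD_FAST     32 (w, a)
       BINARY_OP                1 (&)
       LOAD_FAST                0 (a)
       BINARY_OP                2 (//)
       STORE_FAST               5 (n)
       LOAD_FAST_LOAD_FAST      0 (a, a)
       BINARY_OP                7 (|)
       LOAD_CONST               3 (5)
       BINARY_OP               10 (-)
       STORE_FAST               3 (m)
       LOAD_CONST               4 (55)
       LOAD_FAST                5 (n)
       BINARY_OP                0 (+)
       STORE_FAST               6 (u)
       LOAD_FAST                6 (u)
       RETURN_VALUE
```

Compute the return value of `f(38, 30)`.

LOAD_FAST_LOAD_FAST a,b → push 38,30. Stack: [38, 30]
BINARY_OP & → 38 & 30 = 6. Stack: [6]
LOAD_FAST b → push 30. Stack: [6, 30]
BINARY_OP - → 6 - 30 = -24. Stack: [-24]
STORE_FAST w → w=-24. Stack: []
LOAD_CONST → push -2. Stack: [-2]
STORE_FAST m → m=-2. Stack: []
LOAD_FAST w → push -24. Stack: [-24]
LOAD_CONST → push 8. Stack: [-24, 8]
BINARY_OP * → -24 * 8 = -192. Stack: [-192]
LOAD_FAST a → push 38. Stack: [-192, 38]
LOAD_CONST → push 5. Stack: [-192, 38, 5]
BINARY_OP * → 38 * 5 = 190. Stack: [-192, 190]
BINARY_OP + → -192 + 190 = -2. Stack: [-2]
STORE_FAST k → k=-2. Stack: []
LOAD_FAST_LOAD_FAST w,a → push -24,38. Stack: [-24, 38]
BINARY_OP & → -24 & 38 = 32. Stack: [32]
LOAD_FAST a → push 38. Stack: [32, 38]
BINARY_OP // → 32 // 38 = 0. Stack: [0]
STORE_FAST n → n=0. Stack: []
LOAD_FAST_LOAD_FAST a,a → push 38,38. Stack: [38, 38]
BINARY_OP | → 38 | 38 = 38. Stack: [38]
LOAD_CONST → push 5. Stack: [38, 5]
BINARY_OP - → 38 - 5 = 33. Stack: [33]
STORE_FAST m → m=33. Stack: []
LOAD_CONST → push 55. Stack: [55]
LOAD_FAST n → push 0. Stack: [55, 0]
BINARY_OP + → 55 + 0 = 55. Stack: [55]
STORE_FAST u → u=55. Stack: []
LOAD_FAST u → push 55. Stack: [55]
RETURN_VALUE → return 55.

55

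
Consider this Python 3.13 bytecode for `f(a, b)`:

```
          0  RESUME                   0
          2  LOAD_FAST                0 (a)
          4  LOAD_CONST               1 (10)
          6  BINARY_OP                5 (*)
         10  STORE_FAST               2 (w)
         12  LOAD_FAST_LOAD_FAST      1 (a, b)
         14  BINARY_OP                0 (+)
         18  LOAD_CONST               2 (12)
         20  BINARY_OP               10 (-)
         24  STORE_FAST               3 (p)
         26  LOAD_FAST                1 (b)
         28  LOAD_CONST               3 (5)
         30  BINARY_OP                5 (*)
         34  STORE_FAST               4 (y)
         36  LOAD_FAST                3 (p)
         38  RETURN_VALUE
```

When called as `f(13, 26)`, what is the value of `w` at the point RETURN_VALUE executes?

LOAD_FAST a → push 13. Stack: [13]
LOAD_CONST → push 10. Stack: [13, 10]
BINARY_OP * → 13 * 10 = 130. Stack: [130]
STORE_FAST w → w=130. Stack: []
LOAD_FAST_LOAD_FAST a,b → push 13,26. Stack: [13, 26]
BINARY_OP + → 13 + 26 = 39. Stack: [39]
LOAD_CONST → push 12. Stack: [39, 12]
BINARY_OP - → 39 - 12 = 27. Stack: [27]
STORE_FAST p → p=27. Stack: []
LOAD_FAST b → push 26. Stack: [26]
LOAD_CONST → push 5. Stack: [26, 5]
BINARY_OP * → 26 * 5 = 130. Stack: [130]
STORE_FAST y → y=130. Stack: []
LOAD_FAST p → push 27. Stack: [27]
RETURN_VALUE → return 27.

130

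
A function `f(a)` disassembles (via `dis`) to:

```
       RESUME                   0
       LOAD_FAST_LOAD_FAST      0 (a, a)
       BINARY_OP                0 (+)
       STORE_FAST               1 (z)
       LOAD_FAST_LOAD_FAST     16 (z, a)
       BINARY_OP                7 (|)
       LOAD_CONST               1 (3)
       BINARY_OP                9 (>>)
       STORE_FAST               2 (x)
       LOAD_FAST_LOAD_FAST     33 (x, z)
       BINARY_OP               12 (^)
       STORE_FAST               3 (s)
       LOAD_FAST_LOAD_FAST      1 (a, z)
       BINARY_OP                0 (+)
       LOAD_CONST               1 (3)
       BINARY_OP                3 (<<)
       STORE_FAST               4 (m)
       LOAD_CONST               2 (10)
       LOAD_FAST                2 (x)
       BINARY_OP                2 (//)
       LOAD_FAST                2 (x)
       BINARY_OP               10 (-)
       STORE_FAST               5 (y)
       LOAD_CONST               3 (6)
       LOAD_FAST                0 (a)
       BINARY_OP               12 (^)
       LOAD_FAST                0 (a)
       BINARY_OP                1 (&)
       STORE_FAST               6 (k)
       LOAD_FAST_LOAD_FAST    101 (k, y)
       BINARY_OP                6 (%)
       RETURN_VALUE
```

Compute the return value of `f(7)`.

LOAD_FAST_LOAD_FAST a,a → push 7,7. Stack: [7, 7]
BINARY_OP + → 7 + 7 = 14. Stack: [14]
STORE_FAST z → z=14. Stack: []
LOAD_FAST_LOAD_FAST z,a → push 14,7. Stack: [14, 7]
BINARY_OP | → 14 | 7 = 15. Stack: [15]
LOAD_CONST → push 3. Stack: [15, 3]
BINARY_OP >> → 15 >> 3 = 1. Stack: [1]
STORE_FAST x → x=1. Stack: []
LOAD_FAST_LOAD_FAST x,z → push 1,14. Stack: [1, 14]
BINARY_OP ^ → 1 ^ 14 = 15. Stack: [15]
STORE_FAST s → s=15. Stack: []
LOAD_FAST_LOAD_FAST a,z → push 7,14. Stack: [7, 14]
BINARY_OP + → 7 + 14 = 21. Stack: [21]
LOAD_CONST → push 3. Stack: [21, 3]
BINARY_OP << → 21 << 3 = 168. Stack: [168]
STORE_FAST m → m=168. Stack: []
LOAD_CONST → push 10. Stack: [10]
LOAD_FAST x → push 1. Stack: [10, 1]
BINARY_OP // → 10 // 1 = 10. Stack: [10]
LOAD_FAST x → push 1. Stack: [10, 1]
BINARY_OP - → 10 - 1 = 9. Stack: [9]
STORE_FAST y → y=9. Stack: []
LOAD_CONST → push 6. Stack: [6]
LOAD_FAST a → push 7. Stack: [6, 7]
BINARY_OP ^ → 6 ^ 7 = 1. Stack: [1]
LOAD_FAST a → push 7. Stack: [1, 7]
BINARY_OP & → 1 & 7 = 1. Stack: [1]
STORE_FAST k → k=1. Stack: []
LOAD_FAST_LOAD_FAST k,y → push 1,9. Stack: [1, 9]
BINARY_OP % → 1 % 9 = 1. Stack: [1]
RETURN_VALUE → return 1.

1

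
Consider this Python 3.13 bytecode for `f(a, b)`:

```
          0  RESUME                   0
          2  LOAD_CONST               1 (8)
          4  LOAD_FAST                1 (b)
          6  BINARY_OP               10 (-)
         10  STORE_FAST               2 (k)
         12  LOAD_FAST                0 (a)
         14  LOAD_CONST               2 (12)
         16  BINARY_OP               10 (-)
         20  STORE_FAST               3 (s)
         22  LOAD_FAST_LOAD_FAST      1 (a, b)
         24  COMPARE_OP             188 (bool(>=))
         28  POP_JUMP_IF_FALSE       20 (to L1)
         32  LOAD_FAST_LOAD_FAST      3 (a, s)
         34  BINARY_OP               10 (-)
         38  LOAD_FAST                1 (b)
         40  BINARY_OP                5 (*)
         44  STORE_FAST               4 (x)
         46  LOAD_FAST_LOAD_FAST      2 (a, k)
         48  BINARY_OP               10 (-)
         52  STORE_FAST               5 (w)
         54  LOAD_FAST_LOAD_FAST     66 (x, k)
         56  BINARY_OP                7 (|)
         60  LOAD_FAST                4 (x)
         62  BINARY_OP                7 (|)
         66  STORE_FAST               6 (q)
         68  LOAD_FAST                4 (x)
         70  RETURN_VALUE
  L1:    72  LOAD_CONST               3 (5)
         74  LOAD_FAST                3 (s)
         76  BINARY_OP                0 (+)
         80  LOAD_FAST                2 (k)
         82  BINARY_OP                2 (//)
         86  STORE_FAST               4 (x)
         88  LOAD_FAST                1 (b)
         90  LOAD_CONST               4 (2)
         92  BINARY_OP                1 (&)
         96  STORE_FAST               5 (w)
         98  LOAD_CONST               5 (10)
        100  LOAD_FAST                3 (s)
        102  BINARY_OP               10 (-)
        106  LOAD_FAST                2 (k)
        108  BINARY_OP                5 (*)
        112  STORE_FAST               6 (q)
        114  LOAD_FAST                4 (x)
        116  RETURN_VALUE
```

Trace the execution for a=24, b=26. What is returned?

-1

LOAD_CONST → push 8. Stack: [8]
LOAD_FAST b → push 26. Stack: [8, 26]
BINARY_OP - → 8 - 26 = -18. Stack: [-18]
STORE_FAST k → k=-18. Stack: []
LOAD_FAST a → push 24. Stack: [24]
LOAD_CONST → push 12. Stack: [24, 12]
BINARY_OP - → 24 - 12 = 12. Stack: [12]
STORE_FAST s → s=12. Stack: []
LOAD_FAST_LOAD_FAST a,b → push 24,26. Stack: [24, 26]
COMPARE_OP bool(>=) → 24 vs 26 = False. Stack: [False]
POP_JUMP_IF_FALSE → pop False; jump. Stack: []
LOAD_CONST → push 5. Stack: [5]
LOAD_FAST s → push 12. Stack: [5, 12]
BINARY_OP + → 5 + 12 = 17. Stack: [17]
LOAD_FAST k → push -18. Stack: [17, -18]
BINARY_OP // → 17 // -18 = -1. Stack: [-1]
STORE_FAST x → x=-1. Stack: []
LOAD_FAST b → push 26. Stack: [26]
LOAD_CONST → push 2. Stack: [26, 2]
BINARY_OP & → 26 & 2 = 2. Stack: [2]
STORE_FAST w → w=2. Stack: []
LOAD_CONST → push 10. Stack: [10]
LOAD_FAST s → push 12. Stack: [10, 12]
BINARY_OP - → 10 - 12 = -2. Stack: [-2]
LOAD_FAST k → push -18. Stack: [-2, -18]
BINARY_OP * → -2 * -18 = 36. Stack: [36]
STORE_FAST q → q=36. Stack: []
LOAD_FAST x → push -1. Stack: [-1]
RETURN_VALUE → return -1.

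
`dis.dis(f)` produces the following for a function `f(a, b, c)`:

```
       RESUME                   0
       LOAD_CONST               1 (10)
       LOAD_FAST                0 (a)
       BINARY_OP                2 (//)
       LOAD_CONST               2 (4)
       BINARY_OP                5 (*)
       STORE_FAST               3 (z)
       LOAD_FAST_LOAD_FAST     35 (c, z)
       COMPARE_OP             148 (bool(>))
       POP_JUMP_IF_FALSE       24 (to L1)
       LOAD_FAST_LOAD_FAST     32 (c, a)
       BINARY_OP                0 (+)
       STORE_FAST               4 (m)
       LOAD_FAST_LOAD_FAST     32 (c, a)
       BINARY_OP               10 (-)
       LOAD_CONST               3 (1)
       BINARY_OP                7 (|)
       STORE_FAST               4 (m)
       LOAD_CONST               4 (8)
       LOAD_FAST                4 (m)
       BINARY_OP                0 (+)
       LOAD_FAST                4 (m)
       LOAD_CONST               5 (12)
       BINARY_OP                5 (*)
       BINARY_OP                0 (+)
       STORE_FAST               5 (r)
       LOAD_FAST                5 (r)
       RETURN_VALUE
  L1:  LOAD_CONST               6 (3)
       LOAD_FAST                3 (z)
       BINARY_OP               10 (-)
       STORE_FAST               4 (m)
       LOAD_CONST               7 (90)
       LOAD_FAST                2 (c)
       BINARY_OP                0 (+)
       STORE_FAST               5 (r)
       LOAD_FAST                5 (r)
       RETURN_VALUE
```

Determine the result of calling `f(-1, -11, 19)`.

LOAD_CONST → push 10. Stack: [10]
LOAD_FAST a → push -1. Stack: [10, -1]
BINARY_OP // → 10 // -1 = -10. Stack: [-10]
LOAD_CONST → push 4. Stack: [-10, 4]
BINARY_OP * → -10 * 4 = -40. Stack: [-40]
STORE_FAST z → z=-40. Stack: []
LOAD_FAST_LOAD_FAST c,z → push 19,-40. Stack: [19, -40]
COMPARE_OP bool(>) → 19 vs -40 = True. Stack: [True]
POP_JUMP_IF_FALSE → pop True; no jump. Stack: []
LOAD_FAST_LOAD_FAST c,a → push 19,-1. Stack: [19, -1]
BINARY_OP + → 19 + -1 = 18. Stack: [18]
STORE_FAST m → m=18. Stack: []
LOAD_FAST_LOAD_FAST c,a → push 19,-1. Stack: [19, -1]
BINARY_OP - → 19 - -1 = 20. Stack: [20]
LOAD_CONST → push 1. Stack: [20, 1]
BINARY_OP | → 20 | 1 = 21. Stack: [21]
STORE_FAST m → m=21. Stack: []
LOAD_CONST → push 8. Stack: [8]
LOAD_FAST m → push 21. Stack: [8, 21]
BINARY_OP + → 8 + 21 = 29. Stack: [29]
LOAD_FAST m → push 21. Stack: [29, 21]
LOAD_CONST → push 12. Stack: [29, 21, 12]
BINARY_OP * → 21 * 12 = 252. Stack: [29, 252]
BINARY_OP + → 29 + 252 = 281. Stack: [281]
STORE_FAST r → r=281. Stack: []
LOAD_FAST r → push 281. Stack: [281]
RETURN_VALUE → return 281.

281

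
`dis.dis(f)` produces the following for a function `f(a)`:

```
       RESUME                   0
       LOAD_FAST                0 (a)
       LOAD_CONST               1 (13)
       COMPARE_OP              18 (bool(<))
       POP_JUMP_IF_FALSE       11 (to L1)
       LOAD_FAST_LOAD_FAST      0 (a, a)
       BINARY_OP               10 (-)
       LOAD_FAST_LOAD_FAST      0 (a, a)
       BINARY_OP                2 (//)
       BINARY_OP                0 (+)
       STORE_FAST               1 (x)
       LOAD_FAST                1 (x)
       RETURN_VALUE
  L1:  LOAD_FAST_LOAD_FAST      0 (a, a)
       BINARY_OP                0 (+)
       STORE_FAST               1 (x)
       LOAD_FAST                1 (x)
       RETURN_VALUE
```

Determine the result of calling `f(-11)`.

LOAD_FAST a → push -11. Stack: [-11]
LOAD_CONST → push 13. Stack: [-11, 13]
COMPARE_OP bool(<) → -11 vs 13 = True. Stack: [True]
POP_JUMP_IF_FALSE → pop True; no jump. Stack: []
LOAD_FAST_LOAD_FAST a,a → push -11,-11. Stack: [-11, -11]
BINARY_OP - → -11 - -11 = 0. Stack: [0]
LOAD_FAST_LOAD_FAST a,a → push -11,-11. Stack: [0, -11, -11]
BINARY_OP // → -11 // -11 = 1. Stack: [0, 1]
BINARY_OP + → 0 + 1 = 1. Stack: [1]
STORE_FAST x → x=1. Stack: []
LOAD_FAST x → push 1. Stack: [1]
RETURN_VALUE → return 1.

1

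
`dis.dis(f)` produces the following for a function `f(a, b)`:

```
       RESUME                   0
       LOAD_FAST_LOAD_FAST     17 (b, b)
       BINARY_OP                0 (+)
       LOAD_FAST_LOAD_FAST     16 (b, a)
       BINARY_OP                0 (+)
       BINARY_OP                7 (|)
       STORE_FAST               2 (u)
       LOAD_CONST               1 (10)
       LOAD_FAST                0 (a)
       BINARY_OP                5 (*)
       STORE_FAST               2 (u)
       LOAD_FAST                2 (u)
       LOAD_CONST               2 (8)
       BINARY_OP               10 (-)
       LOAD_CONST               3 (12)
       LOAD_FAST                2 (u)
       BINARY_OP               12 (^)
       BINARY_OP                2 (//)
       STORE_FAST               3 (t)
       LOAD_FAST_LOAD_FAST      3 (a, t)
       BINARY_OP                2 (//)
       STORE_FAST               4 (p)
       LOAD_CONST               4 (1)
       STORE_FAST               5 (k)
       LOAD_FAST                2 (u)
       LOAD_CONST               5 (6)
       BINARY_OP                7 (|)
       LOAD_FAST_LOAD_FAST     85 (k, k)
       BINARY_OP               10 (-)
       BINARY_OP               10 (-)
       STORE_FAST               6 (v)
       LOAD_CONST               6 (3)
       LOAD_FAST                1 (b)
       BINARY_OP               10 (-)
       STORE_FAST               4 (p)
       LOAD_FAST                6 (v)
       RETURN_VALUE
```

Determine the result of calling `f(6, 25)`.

62

LOAD_FAST_LOAD_FAST b,b → push 25,25. Stack: [25, 25]
BINARY_OP + → 25 + 25 = 50. Stack: [50]
LOAD_FAST_LOAD_FAST b,a → push 25,6. Stack: [50, 25, 6]
BINARY_OP + → 25 + 6 = 31. Stack: [50, 31]
BINARY_OP | → 50 | 31 = 63. Stack: [63]
STORE_FAST u → u=63. Stack: []
LOAD_CONST → push 10. Stack: [10]
LOAD_FAST a → push 6. Stack: [10, 6]
BINARY_OP * → 10 * 6 = 60. Stack: [60]
STORE_FAST u → u=60. Stack: []
LOAD_FAST u → push 60. Stack: [60]
LOAD_CONST → push 8. Stack: [60, 8]
BINARY_OP - → 60 - 8 = 52. Stack: [52]
LOAD_CONST → push 12. Stack: [52, 12]
LOAD_FAST u → push 60. Stack: [52, 12, 60]
BINARY_OP ^ → 12 ^ 60 = 48. Stack: [52, 48]
BINARY_OP // → 52 // 48 = 1. Stack: [1]
STORE_FAST t → t=1. Stack: []
LOAD_FAST_LOAD_FAST a,t → push 6,1. Stack: [6, 1]
BINARY_OP // → 6 // 1 = 6. Stack: [6]
STORE_FAST p → p=6. Stack: []
LOAD_CONST → push 1. Stack: [1]
STORE_FAST k → k=1. Stack: []
LOAD_FAST u → push 60. Stack: [60]
LOAD_CONST → push 6. Stack: [60, 6]
BINARY_OP | → 60 | 6 = 62. Stack: [62]
LOAD_FAST_LOAD_FAST k,k → push 1,1. Stack: [62, 1, 1]
BINARY_OP - → 1 - 1 = 0. Stack: [62, 0]
BINARY_OP - → 62 - 0 = 62. Stack: [62]
STORE_FAST v → v=62. Stack: []
LOAD_CONST → push 3. Stack: [3]
LOAD_FAST b → push 25. Stack: [3, 25]
BINARY_OP - → 3 - 25 = -22. Stack: [-22]
STORE_FAST p → p=-22. Stack: []
LOAD_FAST v → push 62. Stack: [62]
RETURN_VALUE → return 62.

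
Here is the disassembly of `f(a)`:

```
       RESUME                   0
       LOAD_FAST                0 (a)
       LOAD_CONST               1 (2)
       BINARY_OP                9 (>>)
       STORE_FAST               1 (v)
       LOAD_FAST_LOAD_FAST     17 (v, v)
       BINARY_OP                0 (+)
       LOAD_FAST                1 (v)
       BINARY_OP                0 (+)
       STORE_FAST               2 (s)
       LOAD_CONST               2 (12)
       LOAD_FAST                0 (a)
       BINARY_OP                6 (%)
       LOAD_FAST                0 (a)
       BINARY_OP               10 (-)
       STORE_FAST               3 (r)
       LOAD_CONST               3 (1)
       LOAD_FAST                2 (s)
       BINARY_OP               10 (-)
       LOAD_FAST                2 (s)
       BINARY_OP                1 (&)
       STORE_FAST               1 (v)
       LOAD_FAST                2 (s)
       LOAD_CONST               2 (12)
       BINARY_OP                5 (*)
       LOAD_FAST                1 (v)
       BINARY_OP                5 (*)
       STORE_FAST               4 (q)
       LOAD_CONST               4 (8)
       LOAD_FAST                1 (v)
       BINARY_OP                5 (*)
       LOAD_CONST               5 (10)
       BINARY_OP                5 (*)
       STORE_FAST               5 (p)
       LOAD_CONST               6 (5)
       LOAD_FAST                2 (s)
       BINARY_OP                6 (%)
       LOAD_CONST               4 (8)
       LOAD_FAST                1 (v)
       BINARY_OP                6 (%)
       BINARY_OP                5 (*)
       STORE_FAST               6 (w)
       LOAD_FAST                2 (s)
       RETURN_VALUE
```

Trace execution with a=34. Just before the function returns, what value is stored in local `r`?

LOAD_FAST a → push 34. Stack: [34]
LOAD_CONST → push 2. Stack: [34, 2]
BINARY_OP >> → 34 >> 2 = 8. Stack: [8]
STORE_FAST v → v=8. Stack: []
LOAD_FAST_LOAD_FAST v,v → push 8,8. Stack: [8, 8]
BINARY_OP + → 8 + 8 = 16. Stack: [16]
LOAD_FAST v → push 8. Stack: [16, 8]
BINARY_OP + → 16 + 8 = 24. Stack: [24]
STORE_FAST s → s=24. Stack: []
LOAD_CONST → push 12. Stack: [12]
LOAD_FAST a → push 34. Stack: [12, 34]
BINARY_OP % → 12 % 34 = 12. Stack: [12]
LOAD_FAST a → push 34. Stack: [12, 34]
BINARY_OP - → 12 - 34 = -22. Stack: [-22]
STORE_FAST r → r=-22. Stack: []
LOAD_CONST → push 1. Stack: [1]
LOAD_FAST s → push 24. Stack: [1, 24]
BINARY_OP - → 1 - 24 = -23. Stack: [-23]
LOAD_FAST s → push 24. Stack: [-23, 24]
BINARY_OP & → -23 & 24 = 8. Stack: [8]
STORE_FAST v → v=8. Stack: []
LOAD_FAST s → push 24. Stack: [24]
LOAD_CONST → push 12. Stack: [24, 12]
BINARY_OP * → 24 * 12 = 288. Stack: [288]
LOAD_FAST v → push 8. Stack: [288, 8]
BINARY_OP * → 288 * 8 = 2304. Stack: [2304]
STORE_FAST q → q=2304. Stack: []
LOAD_CONST → push 8. Stack: [8]
LOAD_FAST v → push 8. Stack: [8, 8]
BINARY_OP * → 8 * 8 = 64. Stack: [64]
LOAD_CONST → push 10. Stack: [64, 10]
BINARY_OP * → 64 * 10 = 640. Stack: [640]
STORE_FAST p → p=640. Stack: []
LOAD_CONST → push 5. Stack: [5]
LOAD_FAST s → push 24. Stack: [5, 24]
BINARY_OP % → 5 % 24 = 5. Stack: [5]
LOAD_CONST → push 8. Stack: [5, 8]
LOAD_FAST v → push 8. Stack: [5, 8, 8]
BINARY_OP % → 8 % 8 = 0. Stack: [5, 0]
BINARY_OP * → 5 * 0 = 0. Stack: [0]
STORE_FAST w → w=0. Stack: []
LOAD_FAST s → push 24. Stack: [24]
RETURN_VALUE → return 24.

-22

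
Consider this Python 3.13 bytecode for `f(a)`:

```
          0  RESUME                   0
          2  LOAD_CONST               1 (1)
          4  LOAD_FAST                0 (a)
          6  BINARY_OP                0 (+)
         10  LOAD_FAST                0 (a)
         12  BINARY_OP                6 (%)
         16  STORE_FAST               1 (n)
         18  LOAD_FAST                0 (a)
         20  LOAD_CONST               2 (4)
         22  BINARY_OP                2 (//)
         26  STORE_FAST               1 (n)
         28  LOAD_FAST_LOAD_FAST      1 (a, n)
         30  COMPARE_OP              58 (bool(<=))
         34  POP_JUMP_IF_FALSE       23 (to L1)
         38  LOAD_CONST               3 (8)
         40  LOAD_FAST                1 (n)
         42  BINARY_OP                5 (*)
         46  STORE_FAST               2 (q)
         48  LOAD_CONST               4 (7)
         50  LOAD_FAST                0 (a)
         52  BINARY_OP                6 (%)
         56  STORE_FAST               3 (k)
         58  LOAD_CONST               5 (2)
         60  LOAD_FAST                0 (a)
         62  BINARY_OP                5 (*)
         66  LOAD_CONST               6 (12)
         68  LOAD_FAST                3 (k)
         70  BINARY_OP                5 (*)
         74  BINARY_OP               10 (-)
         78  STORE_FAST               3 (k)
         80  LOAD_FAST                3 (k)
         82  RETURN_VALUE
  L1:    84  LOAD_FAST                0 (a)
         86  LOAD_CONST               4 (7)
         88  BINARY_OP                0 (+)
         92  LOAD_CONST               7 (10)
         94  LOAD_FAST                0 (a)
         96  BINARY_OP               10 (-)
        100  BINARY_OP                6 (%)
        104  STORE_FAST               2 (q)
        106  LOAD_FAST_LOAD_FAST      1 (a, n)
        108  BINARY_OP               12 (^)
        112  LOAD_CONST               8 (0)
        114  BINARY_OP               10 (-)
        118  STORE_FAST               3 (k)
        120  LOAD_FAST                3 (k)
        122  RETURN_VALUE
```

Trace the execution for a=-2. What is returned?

LOAD_CONST → push 1. Stack: [1]
LOAD_FAST a → push -2. Stack: [1, -2]
BINARY_OP + → 1 + -2 = -1. Stack: [-1]
LOAD_FAST a → push -2. Stack: [-1, -2]
BINARY_OP % → -1 % -2 = -1. Stack: [-1]
STORE_FAST n → n=-1. Stack: []
LOAD_FAST a → push -2. Stack: [-2]
LOAD_CONST → push 4. Stack: [-2, 4]
BINARY_OP // → -2 // 4 = -1. Stack: [-1]
STORE_FAST n → n=-1. Stack: []
LOAD_FAST_LOAD_FAST a,n → push -2,-1. Stack: [-2, -1]
COMPARE_OP bool(<=) → -2 vs -1 = True. Stack: [True]
POP_JUMP_IF_FALSE → pop True; no jump. Stack: []
LOAD_CONST → push 8. Stack: [8]
LOAD_FAST n → push -1. Stack: [8, -1]
BINARY_OP * → 8 * -1 = -8. Stack: [-8]
STORE_FAST q → q=-8. Stack: []
LOAD_CONST → push 7. Stack: [7]
LOAD_FAST a → push -2. Stack: [7, -2]
BINARY_OP % → 7 % -2 = -1. Stack: [-1]
STORE_FAST k → k=-1. Stack: []
LOAD_CONST → push 2. Stack: [2]
LOAD_FAST a → push -2. Stack: [2, -2]
BINARY_OP * → 2 * -2 = -4. Stack: [-4]
LOAD_CONST → push 12. Stack: [-4, 12]
LOAD_FAST k → push -1. Stack: [-4, 12, -1]
BINARY_OP * → 12 * -1 = -12. Stack: [-4, -12]
BINARY_OP - → -4 - -12 = 8. Stack: [8]
STORE_FAST k → k=8. Stack: []
LOAD_FAST k → push 8. Stack: [8]
RETURN_VALUE → return 8.

8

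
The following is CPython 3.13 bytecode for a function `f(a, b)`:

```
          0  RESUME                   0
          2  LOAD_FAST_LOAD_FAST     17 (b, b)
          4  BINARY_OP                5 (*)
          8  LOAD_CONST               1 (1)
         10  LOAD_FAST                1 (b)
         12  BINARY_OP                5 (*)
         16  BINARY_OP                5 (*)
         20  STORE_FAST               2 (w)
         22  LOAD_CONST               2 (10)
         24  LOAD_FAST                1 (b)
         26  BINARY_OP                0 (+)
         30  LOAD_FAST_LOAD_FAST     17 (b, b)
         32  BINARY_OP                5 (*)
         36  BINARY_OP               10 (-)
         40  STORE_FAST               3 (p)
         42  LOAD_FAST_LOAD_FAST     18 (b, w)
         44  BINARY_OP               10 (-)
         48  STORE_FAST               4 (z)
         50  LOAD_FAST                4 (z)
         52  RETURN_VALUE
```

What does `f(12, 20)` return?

-7980

LOAD_FAST_LOAD_FAST b,b → push 20,20. Stack: [20, 20]
BINARY_OP * → 20 * 20 = 400. Stack: [400]
LOAD_CONST → push 1. Stack: [400, 1]
LOAD_FAST b → push 20. Stack: [400, 1, 20]
BINARY_OP * → 1 * 20 = 20. Stack: [400, 20]
BINARY_OP * → 400 * 20 = 8000. Stack: [8000]
STORE_FAST w → w=8000. Stack: []
LOAD_CONST → push 10. Stack: [10]
LOAD_FAST b → push 20. Stack: [10, 20]
BINARY_OP + → 10 + 20 = 30. Stack: [30]
LOAD_FAST_LOAD_FAST b,b → push 20,20. Stack: [30, 20, 20]
BINARY_OP * → 20 * 20 = 400. Stack: [30, 400]
BINARY_OP - → 30 - 400 = -370. Stack: [-370]
STORE_FAST p → p=-370. Stack: []
LOAD_FAST_LOAD_FAST b,w → push 20,8000. Stack: [20, 8000]
BINARY_OP - → 20 - 8000 = -7980. Stack: [-7980]
STORE_FAST z → z=-7980. Stack: []
LOAD_FAST z → push -7980. Stack: [-7980]
RETURN_VALUE → return -7980.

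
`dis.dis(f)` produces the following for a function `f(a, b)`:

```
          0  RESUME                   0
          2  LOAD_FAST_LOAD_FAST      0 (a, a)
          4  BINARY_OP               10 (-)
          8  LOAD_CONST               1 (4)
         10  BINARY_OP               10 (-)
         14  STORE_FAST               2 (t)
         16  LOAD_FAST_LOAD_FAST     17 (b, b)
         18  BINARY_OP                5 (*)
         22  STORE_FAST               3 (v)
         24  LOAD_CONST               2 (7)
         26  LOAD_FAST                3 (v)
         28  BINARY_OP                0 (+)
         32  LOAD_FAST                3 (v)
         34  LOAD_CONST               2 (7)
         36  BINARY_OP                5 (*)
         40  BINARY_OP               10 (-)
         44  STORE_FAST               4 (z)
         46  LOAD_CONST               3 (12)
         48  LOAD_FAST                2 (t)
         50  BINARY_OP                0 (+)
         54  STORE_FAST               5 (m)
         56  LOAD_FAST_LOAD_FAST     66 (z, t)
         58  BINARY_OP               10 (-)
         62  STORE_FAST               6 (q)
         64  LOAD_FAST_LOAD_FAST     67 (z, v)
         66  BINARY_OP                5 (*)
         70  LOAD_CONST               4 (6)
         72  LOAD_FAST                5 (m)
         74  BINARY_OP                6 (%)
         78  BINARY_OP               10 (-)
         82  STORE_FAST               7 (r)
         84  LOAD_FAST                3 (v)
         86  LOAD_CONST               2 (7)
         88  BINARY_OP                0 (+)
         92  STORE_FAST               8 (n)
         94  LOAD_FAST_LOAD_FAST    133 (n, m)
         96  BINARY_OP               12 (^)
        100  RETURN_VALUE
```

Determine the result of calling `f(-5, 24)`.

591

LOAD_FAST_LOAD_FAST a,a → push -5,-5. Stack: [-5, -5]
BINARY_OP - → -5 - -5 = 0. Stack: [0]
LOAD_CONST → push 4. Stack: [0, 4]
BINARY_OP - → 0 - 4 = -4. Stack: [-4]
STORE_FAST t → t=-4. Stack: []
LOAD_FAST_LOAD_FAST b,b → push 24,24. Stack: [24, 24]
BINARY_OP * → 24 * 24 = 576. Stack: [576]
STORE_FAST v → v=576. Stack: []
LOAD_CONST → push 7. Stack: [7]
LOAD_FAST v → push 576. Stack: [7, 576]
BINARY_OP + → 7 + 576 = 583. Stack: [583]
LOAD_FAST v → push 576. Stack: [583, 576]
LOAD_CONST → push 7. Stack: [583, 576, 7]
BINARY_OP * → 576 * 7 = 4032. Stack: [583, 4032]
BINARY_OP - → 583 - 4032 = -3449. Stack: [-3449]
STORE_FAST z → z=-3449. Stack: []
LOAD_CONST → push 12. Stack: [12]
LOAD_FAST t → push -4. Stack: [12, -4]
BINARY_OP + → 12 + -4 = 8. Stack: [8]
STORE_FAST m → m=8. Stack: []
LOAD_FAST_LOAD_FAST z,t → push -3449,-4. Stack: [-3449, -4]
BINARY_OP - → -3449 - -4 = -3445. Stack: [-3445]
STORE_FAST q → q=-3445. Stack: []
LOAD_FAST_LOAD_FAST z,v → push -3449,576. Stack: [-3449, 576]
BINARY_OP * → -3449 * 576 = -1986624. Stack: [-1986624]
LOAD_CONST → push 6. Stack: [-1986624, 6]
LOAD_FAST m → push 8. Stack: [-1986624, 6, 8]
BINARY_OP % → 6 % 8 = 6. Stack: [-1986624, 6]
BINARY_OP - → -1986624 - 6 = -1986630. Stack: [-1986630]
STORE_FAST r → r=-1986630. Stack: []
LOAD_FAST v → push 576. Stack: [576]
LOAD_CONST → push 7. Stack: [576, 7]
BINARY_OP + → 576 + 7 = 583. Stack: [583]
STORE_FAST n → n=583. Stack: []
LOAD_FAST_LOAD_FAST n,m → push 583,8. Stack: [583, 8]
BINARY_OP ^ → 583 ^ 8 = 591. Stack: [591]
RETURN_VALUE → return 591.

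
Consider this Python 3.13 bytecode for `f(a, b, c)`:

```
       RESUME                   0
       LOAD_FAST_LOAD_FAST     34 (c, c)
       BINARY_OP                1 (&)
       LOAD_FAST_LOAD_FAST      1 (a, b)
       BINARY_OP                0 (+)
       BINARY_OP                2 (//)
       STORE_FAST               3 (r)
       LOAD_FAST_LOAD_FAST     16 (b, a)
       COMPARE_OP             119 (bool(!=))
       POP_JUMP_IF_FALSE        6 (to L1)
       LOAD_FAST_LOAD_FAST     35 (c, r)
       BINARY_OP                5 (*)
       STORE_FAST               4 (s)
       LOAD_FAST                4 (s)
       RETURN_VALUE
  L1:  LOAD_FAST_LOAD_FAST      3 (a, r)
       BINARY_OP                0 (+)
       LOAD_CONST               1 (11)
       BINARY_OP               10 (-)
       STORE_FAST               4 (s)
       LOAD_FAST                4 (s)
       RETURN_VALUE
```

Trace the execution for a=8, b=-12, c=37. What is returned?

-370

LOAD_FAST_LOAD_FAST c,c → push 37,37. Stack: [37, 37]
BINARY_OP & → 37 & 37 = 37. Stack: [37]
LOAD_FAST_LOAD_FAST a,b → push 8,-12. Stack: [37, 8, -12]
BINARY_OP + → 8 + -12 = -4. Stack: [37, -4]
BINARY_OP // → 37 // -4 = -10. Stack: [-10]
STORE_FAST r → r=-10. Stack: []
LOAD_FAST_LOAD_FAST b,a → push -12,8. Stack: [-12, 8]
COMPARE_OP bool(!=) → -12 vs 8 = True. Stack: [True]
POP_JUMP_IF_FALSE → pop True; no jump. Stack: []
LOAD_FAST_LOAD_FAST c,r → push 37,-10. Stack: [37, -10]
BINARY_OP * → 37 * -10 = -370. Stack: [-370]
STORE_FAST s → s=-370. Stack: []
LOAD_FAST s → push -370. Stack: [-370]
RETURN_VALUE → return -370.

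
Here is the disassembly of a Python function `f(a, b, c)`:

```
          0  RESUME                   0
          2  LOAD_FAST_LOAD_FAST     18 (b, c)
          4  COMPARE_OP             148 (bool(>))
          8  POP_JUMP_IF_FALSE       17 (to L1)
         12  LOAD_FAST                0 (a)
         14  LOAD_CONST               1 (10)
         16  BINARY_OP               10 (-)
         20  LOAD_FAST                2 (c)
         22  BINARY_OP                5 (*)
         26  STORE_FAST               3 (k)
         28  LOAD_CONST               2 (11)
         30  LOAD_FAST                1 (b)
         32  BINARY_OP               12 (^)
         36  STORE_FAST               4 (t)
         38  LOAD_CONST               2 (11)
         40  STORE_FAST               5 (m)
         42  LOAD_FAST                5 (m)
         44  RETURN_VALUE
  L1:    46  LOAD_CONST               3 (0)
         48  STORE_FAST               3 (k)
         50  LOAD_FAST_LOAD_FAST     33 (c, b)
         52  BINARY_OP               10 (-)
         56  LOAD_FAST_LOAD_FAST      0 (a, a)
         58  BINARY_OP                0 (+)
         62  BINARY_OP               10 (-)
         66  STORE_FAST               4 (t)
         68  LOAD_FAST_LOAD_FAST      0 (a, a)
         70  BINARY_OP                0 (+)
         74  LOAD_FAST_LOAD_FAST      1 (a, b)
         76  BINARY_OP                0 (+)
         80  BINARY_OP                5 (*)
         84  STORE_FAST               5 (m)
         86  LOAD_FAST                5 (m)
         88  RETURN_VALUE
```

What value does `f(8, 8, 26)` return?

LOAD_FAST_LOAD_FAST b,c → push 8,26. Stack: [8, 26]
COMPARE_OP bool(>) → 8 vs 26 = False. Stack: [False]
POP_JUMP_IF_FALSE → pop False; jump. Stack: []
LOAD_CONST → push 0. Stack: [0]
STORE_FAST k → k=0. Stack: []
LOAD_FAST_LOAD_FAST c,b → push 26,8. Stack: [26, 8]
BINARY_OP - → 26 - 8 = 18. Stack: [18]
LOAD_FAST_LOAD_FAST a,a → push 8,8. Stack: [18, 8, 8]
BINARY_OP + → 8 + 8 = 16. Stack: [18, 16]
BINARY_OP - → 18 - 16 = 2. Stack: [2]
STORE_FAST t → t=2. Stack: []
LOAD_FAST_LOAD_FAST a,a → push 8,8. Stack: [8, 8]
BINARY_OP + → 8 + 8 = 16. Stack: [16]
LOAD_FAST_LOAD_FAST a,b → push 8,8. Stack: [16, 8, 8]
BINARY_OP + → 8 + 8 = 16. Stack: [16, 16]
BINARY_OP * → 16 * 16 = 256. Stack: [256]
STORE_FAST m → m=256. Stack: []
LOAD_FAST m → push 256. Stack: [256]
RETURN_VALUE → return 256.

256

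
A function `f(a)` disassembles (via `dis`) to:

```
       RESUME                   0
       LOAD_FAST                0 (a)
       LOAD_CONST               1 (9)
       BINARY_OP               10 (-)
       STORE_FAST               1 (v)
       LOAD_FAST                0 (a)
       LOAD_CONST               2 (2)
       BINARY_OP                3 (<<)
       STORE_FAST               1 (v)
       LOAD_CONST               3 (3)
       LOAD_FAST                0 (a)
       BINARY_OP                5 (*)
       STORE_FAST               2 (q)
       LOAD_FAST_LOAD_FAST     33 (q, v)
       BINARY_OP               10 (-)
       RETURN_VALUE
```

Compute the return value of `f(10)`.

LOAD_FAST a → push 10. Stack: [10]
LOAD_CONST → push 9. Stack: [10, 9]
BINARY_OP - → 10 - 9 = 1. Stack: [1]
STORE_FAST v → v=1. Stack: []
LOAD_FAST a → push 10. Stack: [10]
LOAD_CONST → push 2. Stack: [10, 2]
BINARY_OP << → 10 << 2 = 40. Stack: [40]
STORE_FAST v → v=40. Stack: []
LOAD_CONST → push 3. Stack: [3]
LOAD_FAST a → push 10. Stack: [3, 10]
BINARY_OP * → 3 * 10 = 30. Stack: [30]
STORE_FAST q → q=30. Stack: []
LOAD_FAST_LOAD_FAST q,v → push 30,40. Stack: [30, 40]
BINARY_OP - → 30 - 40 = -10. Stack: [-10]
RETURN_VALUE → return -10.

-10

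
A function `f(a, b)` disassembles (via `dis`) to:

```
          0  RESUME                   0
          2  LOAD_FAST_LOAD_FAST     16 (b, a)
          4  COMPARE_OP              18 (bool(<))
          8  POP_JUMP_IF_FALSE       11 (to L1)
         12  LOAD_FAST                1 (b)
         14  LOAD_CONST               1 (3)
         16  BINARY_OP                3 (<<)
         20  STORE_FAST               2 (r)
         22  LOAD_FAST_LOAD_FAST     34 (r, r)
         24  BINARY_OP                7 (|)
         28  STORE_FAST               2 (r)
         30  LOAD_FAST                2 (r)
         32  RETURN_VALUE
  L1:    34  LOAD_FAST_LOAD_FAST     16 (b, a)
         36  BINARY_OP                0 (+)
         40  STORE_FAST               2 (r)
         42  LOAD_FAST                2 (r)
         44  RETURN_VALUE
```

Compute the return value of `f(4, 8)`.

12

LOAD_FAST_LOAD_FAST b,a → push 8,4. Stack: [8, 4]
COMPARE_OP bool(<) → 8 vs 4 = False. Stack: [False]
POP_JUMP_IF_FALSE → pop False; jump. Stack: []
LOAD_FAST_LOAD_FAST b,a → push 8,4. Stack: [8, 4]
BINARY_OP + → 8 + 4 = 12. Stack: [12]
STORE_FAST r → r=12. Stack: []
LOAD_FAST r → push 12. Stack: [12]
RETURN_VALUE → return 12.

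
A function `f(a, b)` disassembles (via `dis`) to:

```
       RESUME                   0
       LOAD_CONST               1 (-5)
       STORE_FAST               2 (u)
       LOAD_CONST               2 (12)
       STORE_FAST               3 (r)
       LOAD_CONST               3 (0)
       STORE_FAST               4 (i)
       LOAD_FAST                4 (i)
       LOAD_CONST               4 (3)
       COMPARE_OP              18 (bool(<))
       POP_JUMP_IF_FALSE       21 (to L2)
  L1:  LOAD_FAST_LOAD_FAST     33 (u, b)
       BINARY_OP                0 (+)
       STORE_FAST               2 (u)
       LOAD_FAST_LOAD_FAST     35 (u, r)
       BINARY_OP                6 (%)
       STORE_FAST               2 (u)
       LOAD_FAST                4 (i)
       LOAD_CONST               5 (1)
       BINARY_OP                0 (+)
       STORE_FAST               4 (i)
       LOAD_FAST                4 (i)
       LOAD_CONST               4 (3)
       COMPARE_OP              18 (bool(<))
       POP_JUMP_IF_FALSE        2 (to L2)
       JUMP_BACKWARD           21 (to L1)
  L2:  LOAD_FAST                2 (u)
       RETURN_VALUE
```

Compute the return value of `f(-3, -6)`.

LOAD_CONST → push -5. Stack: [-5]
STORE_FAST u → u=-5. Stack: []
LOAD_CONST → push 12. Stack: [12]
STORE_FAST r → r=12. Stack: []
LOAD_CONST → push 0. Stack: [0]
STORE_FAST i → i=0. Stack: []
LOAD_FAST i → push 0. Stack: [0]
LOAD_CONST → push 3. Stack: [0, 3]
COMPARE_OP bool(<) → 0 vs 3 = True. Stack: [True]
POP_JUMP_IF_FALSE → pop True; no jump. Stack: []
LOAD_FAST_LOAD_FAST u,b → push -5,-6. Stack: [-5, -6]
BINARY_OP + → -5 + -6 = -11. Stack: [-11]
STORE_FAST u → u=-11. Stack: []
LOAD_FAST_LOAD_FAST u,r → push -11,12. Stack: [-11, 12]
BINARY_OP % → -11 % 12 = 1. Stack: [1]
STORE_FAST u → u=1. Stack: []
LOAD_FAST i → push 0. Stack: [0]
LOAD_CONST → push 1. Stack: [0, 1]
BINARY_OP + → 0 + 1 = 1. Stack: [1]
STORE_FAST i → i=1. Stack: []
LOAD_FAST i → push 1. Stack: [1]
LOAD_CONST → push 3. Stack: [1, 3]
COMPARE_OP bool(<) → 1 vs 3 = True. Stack: [True]
POP_JUMP_IF_FALSE → pop True; no jump. Stack: []
LOAD_FAST_LOAD_FAST u,b → push 1,-6. Stack: [1, -6]
BINARY_OP + → 1 + -6 = -5. Stack: [-5]
STORE_FAST u → u=-5. Stack: []
LOAD_FAST_LOAD_FAST u,r → push -5,12. Stack: [-5, 12]
BINARY_OP % → -5 % 12 = 7. Stack: [7]
STORE_FAST u → u=7. Stack: []
LOAD_FAST i → push 1. Stack: [1]
LOAD_CONST → push 1. Stack: [1, 1]
BINARY_OP + → 1 + 1 = 2. Stack: [2]
STORE_FAST i → i=2. Stack: []
LOAD_FAST i → push 2. Stack: [2]
LOAD_CONST → push 3. Stack: [2, 3]
COMPARE_OP bool(<) → 2 vs 3 = True. Stack: [True]
POP_JUMP_IF_FALSE → pop True; no jump. Stack: []
LOAD_FAST_LOAD_FAST u,b → push 7,-6. Stack: [7, -6]
BINARY_OP + → 7 + -6 = 1. Stack: [1]
STORE_FAST u → u=1. Stack: []
LOAD_FAST_LOAD_FAST u,r → push 1,12. Stack: [1, 12]
BINARY_OP % → 1 % 12 = 1. Stack: [1]
STORE_FAST u → u=1. Stack: []
LOAD_FAST i → push 2. Stack: [2]
LOAD_CONST → push 1. Stack: [2, 1]
BINARY_OP + → 2 + 1 = 3. Stack: [3]
STORE_FAST i → i=3. Stack: []
LOAD_FAST i → push 3. Stack: [3]
LOAD_CONST → push 3. Stack: [3, 3]
COMPARE_OP bool(<) → 3 vs 3 = False. Stack: [False]
POP_JUMP_IF_FALSE → pop False; jump. Stack: []
LOAD_FAST u → push 1. Stack: [1]
RETURN_VALUE → return 1.

1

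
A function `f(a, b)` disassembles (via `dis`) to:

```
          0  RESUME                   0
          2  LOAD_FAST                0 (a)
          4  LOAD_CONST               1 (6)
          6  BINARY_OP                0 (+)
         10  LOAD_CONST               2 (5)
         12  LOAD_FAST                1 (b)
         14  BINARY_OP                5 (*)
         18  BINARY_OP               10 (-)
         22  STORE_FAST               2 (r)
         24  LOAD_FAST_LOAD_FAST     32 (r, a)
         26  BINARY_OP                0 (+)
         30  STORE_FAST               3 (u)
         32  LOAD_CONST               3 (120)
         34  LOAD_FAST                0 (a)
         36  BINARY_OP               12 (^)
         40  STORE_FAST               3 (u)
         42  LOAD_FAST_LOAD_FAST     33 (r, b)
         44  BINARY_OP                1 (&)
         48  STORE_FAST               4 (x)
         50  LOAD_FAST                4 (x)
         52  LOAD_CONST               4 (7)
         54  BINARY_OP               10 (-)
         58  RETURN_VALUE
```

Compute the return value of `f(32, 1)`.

LOAD_FAST a → push 32. Stack: [32]
LOAD_CONST → push 6. Stack: [32, 6]
BINARY_OP + → 32 + 6 = 38. Stack: [38]
LOAD_CONST → push 5. Stack: [38, 5]
LOAD_FAST b → push 1. Stack: [38, 5, 1]
BINARY_OP * → 5 * 1 = 5. Stack: [38, 5]
BINARY_OP - → 38 - 5 = 33. Stack: [33]
STORE_FAST r → r=33. Stack: []
LOAD_FAST_LOAD_FAST r,a → push 33,32. Stack: [33, 32]
BINARY_OP + → 33 + 32 = 65. Stack: [65]
STORE_FAST u → u=65. Stack: []
LOAD_CONST → push 120. Stack: [120]
LOAD_FAST a → push 32. Stack: [120, 32]
BINARY_OP ^ → 120 ^ 32 = 88. Stack: [88]
STORE_FAST u → u=88. Stack: []
LOAD_FAST_LOAD_FAST r,b → push 33,1. Stack: [33, 1]
BINARY_OP & → 33 & 1 = 1. Stack: [1]
STORE_FAST x → x=1. Stack: []
LOAD_FAST x → push 1. Stack: [1]
LOAD_CONST → push 7. Stack: [1, 7]
BINARY_OP - → 1 - 7 = -6. Stack: [-6]
RETURN_VALUE → return -6.

-6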